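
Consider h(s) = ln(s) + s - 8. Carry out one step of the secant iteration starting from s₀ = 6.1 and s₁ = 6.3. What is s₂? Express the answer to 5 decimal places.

6.17897

h(6.1) = -0.0917112, h(6.3) = 0.1405496
s₂ = 6.3000000 − 0.1405496·(6.3000000 − 6.1000000) / (0.1405496 − (-0.0917112)) = 6.3000000 − (0.0281099)/(0.2322609) = 6.1789726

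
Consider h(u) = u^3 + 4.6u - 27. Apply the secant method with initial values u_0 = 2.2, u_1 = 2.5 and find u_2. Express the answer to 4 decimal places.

2.4941

h(2.2) = -6.232000, h(2.5) = 0.125000
u_2 = 2.500000 − 0.125000·(2.500000 − 2.200000) / (0.125000 − (-6.232000)) = 2.500000 − (0.037500)/(6.357000) = 2.494101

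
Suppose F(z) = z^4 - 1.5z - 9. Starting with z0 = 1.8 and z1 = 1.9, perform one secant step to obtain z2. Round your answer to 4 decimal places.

1.8504

F(1.8) = -1.202400, F(1.9) = 1.182100
z2 = 1.900000 − 1.182100·(1.900000 − 1.800000) / (1.182100 − (-1.202400)) = 1.900000 − (0.118210)/(2.384500) = 1.850426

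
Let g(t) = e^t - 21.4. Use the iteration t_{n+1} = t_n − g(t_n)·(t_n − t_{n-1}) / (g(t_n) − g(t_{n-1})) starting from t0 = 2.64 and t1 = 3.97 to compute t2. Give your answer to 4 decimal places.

2.8921

g(2.64) = -7.386796, g(3.97) = 31.584531
t2 = 3.970000 − 31.584531·(3.970000 − 2.640000) / (31.584531 − (-7.386796)) = 3.970000 − (42.007426)/(38.971327) = 2.892094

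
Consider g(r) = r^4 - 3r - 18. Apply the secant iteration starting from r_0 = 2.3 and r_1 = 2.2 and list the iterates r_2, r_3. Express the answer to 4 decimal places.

2.2276, 2.2291

g(2.3) = 3.084100, g(2.2) = -1.174400
r_2 = 2.200000 − (-1.174400)·(2.200000 − 2.300000) / (-1.174400 − 3.084100) = 2.200000 − (0.117440)/(-4.258500) = 2.227578
g(2.227578) = -0.060269
r_3 = 2.227578 − (-0.060269)·(2.227578 − 2.200000) / (-0.060269 − (-1.174400)) = 2.227578 − (-0.001662)/(1.114131) = 2.229070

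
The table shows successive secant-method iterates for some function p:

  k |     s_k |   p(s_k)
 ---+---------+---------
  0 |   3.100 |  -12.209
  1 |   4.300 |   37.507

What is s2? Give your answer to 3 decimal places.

3.395

s2 = 4.300 − 37.507·(4.300 − 3.100) / (37.507 − (-12.209))
   = 4.300 − (45.00840)/(49.71600) = 3.39469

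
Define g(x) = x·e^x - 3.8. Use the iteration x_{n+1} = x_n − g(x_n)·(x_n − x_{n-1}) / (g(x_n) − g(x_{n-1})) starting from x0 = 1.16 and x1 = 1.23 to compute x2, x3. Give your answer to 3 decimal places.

g(1.16) = -0.09968, g(1.23) = 0.40811
x2 = 1.23000 − 0.40811·(1.23000 − 1.16000) / (0.40811 − (-0.09968)) = 1.23000 − (0.02857)/(0.50779) = 1.17374
g(1.17374) = -0.00404
x3 = 1.17374 − (-0.00404)·(1.17374 − 1.23000) / (-0.00404 − 0.40811) = 1.17374 − (0.00023)/(-0.41215) = 1.17429

1.174, 1.174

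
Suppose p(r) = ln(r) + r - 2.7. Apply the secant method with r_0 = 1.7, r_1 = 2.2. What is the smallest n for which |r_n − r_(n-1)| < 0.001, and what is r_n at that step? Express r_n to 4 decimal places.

p(1.7) = -0.469372, p(2.2) = 0.288457
r_2 = 2.200000 − 0.288457·(0.500000)/(0.757829) = 2.009682;  |Δ| = 0.190318
p(2.009682) = 0.007658
r_3 = 2.009682 − 0.007658·(-0.190318)/(-0.280799) = 2.004491;  |Δ| = 0.005191
p(2.004491) = -0.000118
r_4 = 2.004491 − (-0.000118)·(-0.005191)/(-0.007777) = 2.004570;  |Δ| = 0.000079
|r_4 − r_3| = 0.000079 < 0.001

n = 4, r_n = 2.0046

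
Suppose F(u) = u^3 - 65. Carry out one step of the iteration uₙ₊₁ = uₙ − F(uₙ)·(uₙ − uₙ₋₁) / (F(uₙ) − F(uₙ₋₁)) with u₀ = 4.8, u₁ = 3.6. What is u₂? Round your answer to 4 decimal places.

3.9443

F(4.8) = 45.592000, F(3.6) = -18.344000
u₂ = 3.600000 − (-18.344000)·(3.600000 − 4.800000) / (-18.344000 − 45.592000) = 3.600000 − (22.012800)/(-63.936000) = 3.944294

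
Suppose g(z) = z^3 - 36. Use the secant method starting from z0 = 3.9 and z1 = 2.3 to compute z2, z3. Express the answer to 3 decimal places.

g(3.9) = 23.31900, g(2.3) = -23.83300
z2 = 2.30000 − (-23.83300)·(2.30000 − 3.90000) / (-23.83300 − 23.31900) = 2.30000 − (38.13280)/(-47.15200) = 3.10872
g(3.10872) = -5.95687
z3 = 3.10872 − (-5.95687)·(3.10872 − 2.30000) / (-5.95687 − (-23.83300)) = 3.10872 − (-4.81745)/(17.87613) = 3.37821

3.109, 3.378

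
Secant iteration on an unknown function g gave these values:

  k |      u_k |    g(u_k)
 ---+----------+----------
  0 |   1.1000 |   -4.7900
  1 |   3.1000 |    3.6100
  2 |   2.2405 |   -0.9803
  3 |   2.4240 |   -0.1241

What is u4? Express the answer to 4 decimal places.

2.4506

u4 = 2.4240 − (-0.1241)·(2.4240 − 2.2405) / (-0.1241 − (-0.9803))
   = 2.4240 − (-0.022772)/(0.856200) = 2.450597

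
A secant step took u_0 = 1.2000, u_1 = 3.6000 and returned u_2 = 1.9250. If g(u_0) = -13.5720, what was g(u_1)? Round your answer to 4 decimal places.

31.3560

The secant line through (1.2000, -13.5720) and (3.6000, g(u_1)) crosses zero at u_2 = 1.9250.
So (1.2000, -13.5720), (3.6000, g(u_1)), (1.9250, 0) are collinear:
g(u_1) = -13.5720 · (3.6000 − 1.9250) / (1.2000 − 1.9250) = -13.5720 · (1.675000)/(-0.725000) = 31.356000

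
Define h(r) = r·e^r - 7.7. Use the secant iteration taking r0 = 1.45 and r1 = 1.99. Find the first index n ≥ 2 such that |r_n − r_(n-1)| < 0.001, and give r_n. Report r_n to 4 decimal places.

h(1.45) = -1.518484, h(1.99) = 6.857912
r2 = 1.990000 − 6.857912·(0.540000)/(8.376396) = 1.547892;  |Δ| = 0.442108
h(1.547892) = -0.422511
r3 = 1.547892 − (-0.422511)·(-0.442108)/(-7.280424) = 1.573549;  |Δ| = 0.025657
h(1.573549) = -0.109611
r4 = 1.573549 − (-0.109611)·(0.025657)/(0.312900) = 1.582537;  |Δ| = 0.008988
h(1.582537) = 0.002665
r5 = 1.582537 − 0.002665·(0.008988)/(0.112276) = 1.582324;  |Δ| = 0.000213
|r5 − r4| = 0.000213 < 0.001

n = 5, r_n = 1.5823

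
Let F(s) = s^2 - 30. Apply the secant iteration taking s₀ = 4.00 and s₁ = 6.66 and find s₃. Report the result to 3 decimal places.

5.461

F(4.00) = -14.00000, F(6.66) = 14.35560
s₂ = 6.66000 − 14.35560·(6.66000 − 4.00000) / (14.35560 − (-14.00000)) = 6.66000 − (38.18590)/(28.35560) = 5.31332
F(5.31332) = -1.76862
s₃ = 5.31332 − (-1.76862)·(5.31332 − 6.66000) / (-1.76862 − 14.35560) = 5.31332 − (2.38177)/(-16.12422) = 5.46103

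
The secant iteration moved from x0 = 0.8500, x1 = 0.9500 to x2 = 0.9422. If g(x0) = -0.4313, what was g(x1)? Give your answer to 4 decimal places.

0.0365

The secant line through (0.8500, -0.4313) and (0.9500, g(x1)) crosses zero at x2 = 0.9422.
So (0.8500, -0.4313), (0.9500, g(x1)), (0.9422, 0) are collinear:
g(x1) = -0.4313 · (0.9500 − 0.9422) / (0.8500 − 0.9422) = -0.4313 · (0.007800)/(-0.092200) = 0.036487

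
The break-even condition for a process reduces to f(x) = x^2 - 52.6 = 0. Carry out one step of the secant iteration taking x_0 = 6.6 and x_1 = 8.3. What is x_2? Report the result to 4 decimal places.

f(6.6) = -9.040000, f(8.3) = 16.290000
x_2 = 8.300000 − 16.290000·(8.300000 − 6.600000) / (16.290000 − (-9.040000)) = 8.300000 − (27.693000)/(25.330000) = 7.206711

7.2067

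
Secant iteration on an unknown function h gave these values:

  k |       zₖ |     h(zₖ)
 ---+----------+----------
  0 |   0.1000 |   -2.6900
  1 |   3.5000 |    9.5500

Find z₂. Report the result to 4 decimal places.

0.8472

z₂ = 3.5000 − 9.5500·(3.5000 − 0.1000) / (9.5500 − (-2.6900))
   = 3.5000 − (32.470000)/(12.240000) = 0.847222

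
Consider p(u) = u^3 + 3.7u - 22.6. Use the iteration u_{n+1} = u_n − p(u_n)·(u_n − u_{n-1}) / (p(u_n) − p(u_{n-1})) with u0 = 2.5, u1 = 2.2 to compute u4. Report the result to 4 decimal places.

p(2.5) = 2.275000, p(2.2) = -3.812000
u2 = 2.200000 − (-3.812000)·(2.200000 − 2.500000) / (-3.812000 − 2.275000) = 2.200000 − (1.143600)/(-6.087000) = 2.387876
p(2.387876) = -0.149309
u3 = 2.387876 − (-0.149309)·(2.387876 − 2.200000) / (-0.149309 − (-3.812000)) = 2.387876 − (-0.028052)/(3.662691) = 2.395535
p(2.395535) = 0.010458
u4 = 2.395535 − 0.010458·(2.395535 − 2.387876) / (0.010458 − (-0.149309)) = 2.395535 − (0.000080)/(0.159767) = 2.395033

2.3950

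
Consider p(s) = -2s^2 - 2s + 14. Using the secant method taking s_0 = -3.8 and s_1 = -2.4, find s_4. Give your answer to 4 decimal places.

-3.1923

p(-3.8) = -7.280000, p(-2.4) = 7.280000
s_2 = -2.400000 − 7.280000·(-2.400000 − (-3.800000)) / (7.280000 − (-7.280000)) = -2.400000 − (10.192000)/(14.560000) = -3.100000
p(-3.100000) = 0.980000
s_3 = -3.100000 − 0.980000·(-3.100000 − (-2.400000)) / (0.980000 − 7.280000) = -3.100000 − (-0.686000)/(-6.300000) = -3.208889
p(-3.208889) = -0.176158
s_4 = -3.208889 − (-0.176158)·(-3.208889 − (-3.100000)) / (-0.176158 − 0.980000) = -3.208889 − (0.019182)/(-1.156158) = -3.192298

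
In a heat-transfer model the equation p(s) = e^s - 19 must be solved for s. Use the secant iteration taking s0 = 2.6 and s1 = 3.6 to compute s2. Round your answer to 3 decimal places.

2.839

p(2.6) = -5.53626, p(3.6) = 17.59823
s2 = 3.60000 − 17.59823·(3.60000 − 2.60000) / (17.59823 − (-5.53626)) = 3.60000 − (17.59823)/(23.13450) = 2.83931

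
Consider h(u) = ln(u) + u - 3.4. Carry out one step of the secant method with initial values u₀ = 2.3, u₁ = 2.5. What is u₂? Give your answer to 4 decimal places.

2.4885

h(2.3) = -0.267091, h(2.5) = 0.016291
u₂ = 2.500000 − 0.016291·(2.500000 − 2.300000) / (0.016291 − (-0.267091)) = 2.500000 − (0.003258)/(0.283382) = 2.488503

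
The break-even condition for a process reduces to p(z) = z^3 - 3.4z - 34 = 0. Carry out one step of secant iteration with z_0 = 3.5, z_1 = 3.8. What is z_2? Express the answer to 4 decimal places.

p(3.5) = -3.025000, p(3.8) = 7.952000
z_2 = 3.800000 − 7.952000·(3.800000 − 3.500000) / (7.952000 − (-3.025000)) = 3.800000 − (2.385600)/(10.977000) = 3.582673

3.5827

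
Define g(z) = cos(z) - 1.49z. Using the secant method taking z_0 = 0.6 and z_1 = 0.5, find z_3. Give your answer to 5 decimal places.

g(0.6) = -0.0686644, g(0.5) = 0.1325826
z_2 = 0.5000000 − 0.1325826·(0.5000000 − 0.6000000) / (0.1325826 − (-0.0686644)) = 0.5000000 − (-0.0132583)/(0.2012469) = 0.5658805
g(0.5658805) = 0.0009548
z_3 = 0.5658805 − 0.0009548·(0.5658805 − 0.5000000) / (0.0009548 − 0.1325826) = 0.5658805 − (0.0000629)/(-0.1316277) = 0.5663584

0.56636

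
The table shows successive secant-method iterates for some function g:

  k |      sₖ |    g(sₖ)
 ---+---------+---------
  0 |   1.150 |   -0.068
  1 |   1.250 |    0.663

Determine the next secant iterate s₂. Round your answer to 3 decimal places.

1.159

s₂ = 1.250 − 0.663·(1.250 − 1.150) / (0.663 − (-0.068))
   = 1.250 − (0.06630)/(0.73100) = 1.15930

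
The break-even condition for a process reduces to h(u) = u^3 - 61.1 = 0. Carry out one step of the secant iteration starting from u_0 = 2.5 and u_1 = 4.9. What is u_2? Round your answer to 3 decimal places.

3.570

h(2.5) = -45.47500, h(4.9) = 56.54900
u_2 = 4.90000 − 56.54900·(4.90000 − 2.50000) / (56.54900 − (-45.47500)) = 4.90000 − (135.71760)/(102.02400) = 3.56975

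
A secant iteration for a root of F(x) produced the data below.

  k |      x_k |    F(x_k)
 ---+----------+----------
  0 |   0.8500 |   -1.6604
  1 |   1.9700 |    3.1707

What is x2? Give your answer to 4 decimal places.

x2 = 1.9700 − 3.1707·(1.9700 − 0.8500) / (3.1707 − (-1.6604))
   = 1.9700 − (3.551184)/(4.831100) = 1.234933

1.2349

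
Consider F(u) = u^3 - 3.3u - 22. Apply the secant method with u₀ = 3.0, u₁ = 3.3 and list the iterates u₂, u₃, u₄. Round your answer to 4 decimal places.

F(3.0) = -4.900000, F(3.3) = 3.047000
u₂ = 3.300000 − 3.047000·(3.300000 − 3.000000) / (3.047000 − (-4.900000)) = 3.300000 − (0.914100)/(7.947000) = 3.184975
F(3.184975) = -0.201809
u₃ = 3.184975 − (-0.201809)·(3.184975 − 3.300000) / (-0.201809 − 3.047000) = 3.184975 − (0.023213)/(-3.248809) = 3.192121
F(3.192121) = -0.007459
u₄ = 3.192121 − (-0.007459)·(3.192121 − 3.184975) / (-0.007459 − (-0.201809)) = 3.192121 − (-0.000053)/(0.194350) = 3.192395

3.1850, 3.1921, 3.1924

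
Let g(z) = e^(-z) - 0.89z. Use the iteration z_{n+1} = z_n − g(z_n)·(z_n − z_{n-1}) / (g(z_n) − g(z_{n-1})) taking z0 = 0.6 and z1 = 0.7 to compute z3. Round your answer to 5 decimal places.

0.61031

g(0.6) = 0.0148116, g(0.7) = -0.1264147
z2 = 0.7000000 − (-0.1264147)·(0.7000000 − 0.6000000) / (-0.1264147 − 0.0148116) = 0.7000000 − (-0.0126415)/(-0.1412263) = 0.6104879
g(0.6104879) = -0.0002484
z3 = 0.6104879 − (-0.0002484)·(0.6104879 − 0.7000000) / (-0.0002484 − (-0.1264147)) = 0.6104879 − (0.0000222)/(0.1261663) = 0.6103117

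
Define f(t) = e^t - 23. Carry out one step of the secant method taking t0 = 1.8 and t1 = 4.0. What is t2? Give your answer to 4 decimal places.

2.5681

f(1.8) = -16.950353, f(4.0) = 31.598150
t2 = 4.000000 − 31.598150·(4.000000 − 1.800000) / (31.598150 − (-16.950353)) = 4.000000 − (69.515930)/(48.548503) = 2.568114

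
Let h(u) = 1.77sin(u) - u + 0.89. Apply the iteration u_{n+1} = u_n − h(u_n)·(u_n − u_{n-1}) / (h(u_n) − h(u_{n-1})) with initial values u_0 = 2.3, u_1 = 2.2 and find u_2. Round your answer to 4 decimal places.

h(2.3) = -0.090102, h(2.2) = 0.121039
u_2 = 2.200000 − 0.121039·(2.200000 − 2.300000) / (0.121039 − (-0.090102)) = 2.200000 − (-0.012104)/(0.211140) = 2.257326

2.2573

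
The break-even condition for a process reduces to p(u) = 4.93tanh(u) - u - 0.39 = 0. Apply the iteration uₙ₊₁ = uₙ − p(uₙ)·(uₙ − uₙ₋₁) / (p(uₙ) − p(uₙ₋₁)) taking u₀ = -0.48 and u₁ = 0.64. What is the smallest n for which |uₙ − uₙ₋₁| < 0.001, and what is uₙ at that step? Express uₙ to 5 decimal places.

n = 5, uₙ = 0.09965

p(-0.48) = -2.1099810, p(0.64) = 1.7549548
u₂ = 0.6400000 − 1.7549548·(1.1200000)/(3.8649358) = 0.1314406;  |Δ| = 0.5085594
p(0.1314406) = 0.1228555
u₃ = 0.1314406 − 0.1228555·(-0.5085594)/(-1.6320993) = 0.0931591;  |Δ| = 0.0382816
p(0.0931591) = -0.0252089
u₄ = 0.0931591 − (-0.0252089)·(-0.0382816)/(-0.1480644) = 0.0996767;  |Δ| = 0.0065177
p(0.0996767) = 0.0001086
u₅ = 0.0996767 − 0.0001086·(0.0065177)/(0.0253175) = 0.0996488;  |Δ| = 0.0000280
|u₅ − u₄| = 0.0000280 < 0.001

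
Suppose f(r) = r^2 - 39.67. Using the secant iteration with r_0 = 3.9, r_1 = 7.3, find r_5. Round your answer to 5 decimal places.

6.29841

f(3.9) = -24.4600000, f(7.3) = 13.6200000
r_2 = 7.3000000 − 13.6200000·(7.3000000 − 3.9000000) / (13.6200000 − (-24.4600000)) = 7.3000000 − (46.3080000)/(38.0800000) = 6.0839286
f(6.0839286) = -2.6558131
r_3 = 6.0839286 − (-2.6558131)·(6.0839286 − 7.3000000) / (-2.6558131 − 13.6200000) = 6.0839286 − (3.2296585)/(-16.2758131) = 6.2823616
f(6.2823616) = -0.2019330
r_4 = 6.2823616 − (-0.2019330)·(6.2823616 − 6.0839286) / (-0.2019330 − (-2.6558131)) = 6.2823616 − (-0.0400702)/(2.4538801) = 6.2986909
f(6.2986909) = 0.0035069
r_5 = 6.2986909 − 0.0035069·(6.2986909 − 6.2823616) / (0.0035069 − (-0.2019330)) = 6.2986909 − (0.0000573)/(0.2054400) = 6.2984121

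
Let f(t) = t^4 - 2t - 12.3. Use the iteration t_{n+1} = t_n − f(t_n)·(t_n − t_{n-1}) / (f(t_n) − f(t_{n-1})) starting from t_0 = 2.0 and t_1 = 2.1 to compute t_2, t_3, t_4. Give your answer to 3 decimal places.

f(2.0) = -0.30000, f(2.1) = 2.94810
t_2 = 2.10000 − 2.94810·(2.10000 − 2.00000) / (2.94810 − (-0.30000)) = 2.10000 − (0.29481)/(3.24810) = 2.00924
f(2.00924) = -0.02086
t_3 = 2.00924 − (-0.02086)·(2.00924 − 2.10000) / (-0.02086 − 2.94810) = 2.00924 − (0.00189)/(-2.96896) = 2.00987
f(2.00987) = -0.00143
t_4 = 2.00987 − (-0.00143)·(2.00987 − 2.00924) / (-0.00143 − (-0.02086)) = 2.00987 − (0.00000)/(0.01943) = 2.00992

2.009, 2.010, 2.010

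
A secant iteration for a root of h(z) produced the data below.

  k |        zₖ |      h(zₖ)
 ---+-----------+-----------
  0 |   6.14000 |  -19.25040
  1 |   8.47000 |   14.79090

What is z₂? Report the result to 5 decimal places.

z₂ = 8.47000 − 14.79090·(8.47000 − 6.14000) / (14.79090 − (-19.25040))
   = 8.47000 − (34.4627970)/(34.0413000) = 7.4576181

7.45762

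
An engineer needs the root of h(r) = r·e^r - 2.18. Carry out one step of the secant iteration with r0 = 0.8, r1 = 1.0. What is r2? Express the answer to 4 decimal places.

h(0.8) = -0.399567, h(1.0) = 0.538282
r2 = 1.000000 − 0.538282·(1.000000 − 0.800000) / (0.538282 − (-0.399567)) = 1.000000 − (0.107656)/(0.937849) = 0.885209

0.8852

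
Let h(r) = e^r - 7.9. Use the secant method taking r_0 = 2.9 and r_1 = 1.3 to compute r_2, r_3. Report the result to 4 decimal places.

h(2.9) = 10.274145, h(1.3) = -4.230703
r_2 = 1.300000 − (-4.230703)·(1.300000 − 2.900000) / (-4.230703 − 10.274145) = 1.300000 − (6.769125)/(-14.504849) = 1.766680
h(1.766680) = -2.048605
r_3 = 1.766680 − (-2.048605)·(1.766680 − 1.300000) / (-2.048605 − (-4.230703)) = 1.766680 − (-0.956043)/(2.182099) = 2.204810

1.7667, 2.2048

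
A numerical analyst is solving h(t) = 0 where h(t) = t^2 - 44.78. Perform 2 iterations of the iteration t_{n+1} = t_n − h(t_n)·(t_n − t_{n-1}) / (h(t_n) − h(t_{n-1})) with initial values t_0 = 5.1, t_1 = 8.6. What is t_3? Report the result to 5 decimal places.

6.66371

h(5.1) = -18.7700000, h(8.6) = 29.1800000
t_2 = 8.6000000 − 29.1800000·(8.6000000 − 5.1000000) / (29.1800000 − (-18.7700000)) = 8.6000000 − (102.1300000)/(47.9500000) = 6.4700730
h(6.4700730) = -2.9181555
t_3 = 6.4700730 − (-2.9181555)·(6.4700730 − 8.6000000) / (-2.9181555 − 29.1800000) = 6.4700730 − (6.2154581)/(-32.0981555) = 6.6637121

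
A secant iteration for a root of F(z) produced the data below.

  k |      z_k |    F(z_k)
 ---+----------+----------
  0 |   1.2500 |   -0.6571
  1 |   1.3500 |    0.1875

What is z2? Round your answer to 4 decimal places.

1.3278

z2 = 1.3500 − 0.1875·(1.3500 − 1.2500) / (0.1875 − (-0.6571))
   = 1.3500 − (0.018750)/(0.844600) = 1.327800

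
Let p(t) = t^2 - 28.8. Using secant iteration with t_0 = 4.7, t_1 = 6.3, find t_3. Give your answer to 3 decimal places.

5.362

p(4.7) = -6.71000, p(6.3) = 10.89000
t_2 = 6.30000 − 10.89000·(6.30000 − 4.70000) / (10.89000 − (-6.71000)) = 6.30000 − (17.42400)/(17.60000) = 5.31000
p(5.31000) = -0.60390
t_3 = 5.31000 − (-0.60390)·(5.31000 − 6.30000) / (-0.60390 − 10.89000) = 5.31000 − (0.59786)/(-11.49390) = 5.36202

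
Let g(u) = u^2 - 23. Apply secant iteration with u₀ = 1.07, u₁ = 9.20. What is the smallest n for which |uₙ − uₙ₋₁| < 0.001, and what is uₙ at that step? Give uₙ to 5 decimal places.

g(1.07) = -21.8551000, g(9.20) = 61.6400000
u₂ = 9.2000000 − 61.6400000·(8.1300000)/(83.4951000) = 3.1980526;  |Δ| = 6.0019474
g(3.1980526) = -12.7724597
u₃ = 3.1980526 − (-12.7724597)·(-6.0019474)/(-74.4124597) = 4.2282514;  |Δ| = 1.0301989
g(4.2282514) = -5.1218897
u₄ = 4.2282514 − (-5.1218897)·(1.0301989)/(7.6505700) = 4.9179471;  |Δ| = 0.6896957
g(4.9179471) = 1.1862038
u₅ = 4.9179471 − 1.1862038·(0.6896957)/(6.3080935) = 4.7882535;  |Δ| = 0.1296936
g(4.7882535) = -0.0726287
u₆ = 4.7882535 − (-0.0726287)·(-0.1296936)/(-1.2588325) = 4.7957362;  |Δ| = 0.0074827
g(4.7957362) = -0.0009145
u₇ = 4.7957362 − (-0.0009145)·(0.0074827)/(0.0717142) = 4.7958316;  |Δ| = 0.0000954
|u₇ − u₆| = 0.0000954 < 0.001

n = 7, uₙ = 4.79583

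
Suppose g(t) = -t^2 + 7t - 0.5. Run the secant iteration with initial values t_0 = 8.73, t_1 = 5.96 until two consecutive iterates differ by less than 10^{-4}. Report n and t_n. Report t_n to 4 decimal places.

g(8.73) = -15.602900, g(5.96) = 5.698400
t_2 = 5.960000 − 5.698400·(-2.770000)/(21.301300) = 6.701014;  |Δ| = 0.741014
g(6.701014) = 1.503507
t_3 = 6.701014 − 1.503507·(0.741014)/(-4.194893) = 6.966604;  |Δ| = 0.265590
g(6.966604) = -0.267344
t_4 = 6.966604 − (-0.267344)·(0.265590)/(-1.770851) = 6.926508;  |Δ| = 0.040096
g(6.926508) = 0.009041
t_5 = 6.926508 − 0.009041·(-0.040096)/(0.276385) = 6.927820;  |Δ| = 0.001312
g(6.927820) = 0.000051
t_6 = 6.927820 − 0.000051·(0.001312)/(-0.008990) = 6.927827;  |Δ| = 0.000007
|t_6 − t_5| = 0.000007 < 10^{-4}

n = 6, t_n = 6.9278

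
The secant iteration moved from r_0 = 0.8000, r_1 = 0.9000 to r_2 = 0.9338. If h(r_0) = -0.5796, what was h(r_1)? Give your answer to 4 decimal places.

-0.1464

The secant line through (0.8000, -0.5796) and (0.9000, h(r_1)) crosses zero at r_2 = 0.9338.
So (0.8000, -0.5796), (0.9000, h(r_1)), (0.9338, 0) are collinear:
h(r_1) = -0.5796 · (0.9000 − 0.9338) / (0.8000 − 0.9338) = -0.5796 · (-0.033800)/(-0.133800) = -0.146416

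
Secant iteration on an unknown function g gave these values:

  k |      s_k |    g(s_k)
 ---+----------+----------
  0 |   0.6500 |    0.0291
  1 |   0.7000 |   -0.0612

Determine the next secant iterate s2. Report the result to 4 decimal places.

0.6661

s2 = 0.7000 − (-0.0612)·(0.7000 − 0.6500) / (-0.0612 − 0.0291)
   = 0.7000 − (-0.003060)/(-0.090300) = 0.666113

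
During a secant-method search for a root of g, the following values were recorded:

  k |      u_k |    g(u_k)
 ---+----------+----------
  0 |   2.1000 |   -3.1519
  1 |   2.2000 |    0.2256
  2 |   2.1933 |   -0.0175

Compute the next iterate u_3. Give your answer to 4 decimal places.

2.1938

u_3 = 2.1933 − (-0.0175)·(2.1933 − 2.2000) / (-0.0175 − 0.2256)
   = 2.1933 − (0.000117)/(-0.243100) = 2.193782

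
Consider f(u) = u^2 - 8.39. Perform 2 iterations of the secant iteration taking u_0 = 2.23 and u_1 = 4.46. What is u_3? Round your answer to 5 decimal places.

f(2.23) = -3.4171000, f(4.46) = 11.5016000
u_2 = 4.4600000 − 11.5016000·(4.4600000 − 2.2300000) / (11.5016000 − (-3.4171000)) = 4.4600000 − (25.6485680)/(14.9187000) = 2.7407773
f(2.7407773) = -0.8781399
u_3 = 2.7407773 − (-0.8781399)·(2.7407773 − 4.4600000) / (-0.8781399 − 11.5016000) = 2.7407773 − (1.5097181)/(-12.3797399) = 2.8627280

2.86273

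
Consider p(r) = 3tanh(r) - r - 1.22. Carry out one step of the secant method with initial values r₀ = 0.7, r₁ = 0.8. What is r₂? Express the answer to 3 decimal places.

p(0.7) = -0.10690, p(0.8) = -0.02789
r₂ = 0.80000 − (-0.02789)·(0.80000 − 0.70000) / (-0.02789 − (-0.10690)) = 0.80000 − (-0.00279)/(0.07901) = 0.83530

0.835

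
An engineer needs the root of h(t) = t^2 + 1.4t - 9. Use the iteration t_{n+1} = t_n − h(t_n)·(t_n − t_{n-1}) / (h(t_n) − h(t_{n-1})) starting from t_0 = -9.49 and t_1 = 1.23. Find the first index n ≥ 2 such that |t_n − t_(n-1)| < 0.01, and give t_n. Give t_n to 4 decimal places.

h(-9.49) = 67.774100, h(1.23) = -5.765100
t_2 = 1.230000 − (-5.765100)·(10.720000)/(-73.539200) = 0.389606;  |Δ| = 0.840394
h(0.389606) = -8.302758
t_3 = 0.389606 − (-8.302758)·(-0.840394)/(-2.537658) = 3.139222;  |Δ| = 2.749616
h(3.139222) = 5.249628
t_4 = 3.139222 − 5.249628·(2.749616)/(13.552386) = 2.074136;  |Δ| = 1.065086
h(2.074136) = -1.794169
t_5 = 2.074136 − (-1.794169)·(-1.065086)/(-7.043798) = 2.345431;  |Δ| = 0.271295
h(2.345431) = -0.215351
t_6 = 2.345431 − (-0.215351)·(0.271295)/(1.578818) = 2.382435;  |Δ| = 0.037005
h(2.382435) = 0.011409
t_7 = 2.382435 − 0.011409·(0.037005)/(0.226760) = 2.380574;  |Δ| = 0.001862
|t_7 − t_6| = 0.001862 < 0.01

n = 7, t_n = 2.3806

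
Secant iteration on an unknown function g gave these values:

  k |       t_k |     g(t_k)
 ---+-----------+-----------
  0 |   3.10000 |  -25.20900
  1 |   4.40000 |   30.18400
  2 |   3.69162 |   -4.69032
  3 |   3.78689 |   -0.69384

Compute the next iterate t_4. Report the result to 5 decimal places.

3.80343

t_4 = 3.78689 − (-0.69384)·(3.78689 − 3.69162) / (-0.69384 − (-4.69032))
   = 3.78689 − (-0.0661021)/(3.9964800) = 3.8034301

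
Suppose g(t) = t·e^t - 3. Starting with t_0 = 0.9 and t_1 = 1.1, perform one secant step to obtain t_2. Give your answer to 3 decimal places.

1.044

g(0.9) = -0.78636, g(1.1) = 0.30458
t_2 = 1.10000 − 0.30458·(1.10000 − 0.90000) / (0.30458 − (-0.78636)) = 1.10000 − (0.06092)/(1.09094) = 1.04416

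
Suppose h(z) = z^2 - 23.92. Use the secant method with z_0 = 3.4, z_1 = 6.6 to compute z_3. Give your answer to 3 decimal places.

h(3.4) = -12.36000, h(6.6) = 19.64000
z_2 = 6.60000 − 19.64000·(6.60000 − 3.40000) / (19.64000 − (-12.36000)) = 6.60000 − (62.84800)/(32.00000) = 4.63600
h(4.63600) = -2.42750
z_3 = 4.63600 − (-2.42750)·(4.63600 − 6.60000) / (-2.42750 − 19.64000) = 4.63600 − (4.76762)/(-22.06750) = 4.85205

4.852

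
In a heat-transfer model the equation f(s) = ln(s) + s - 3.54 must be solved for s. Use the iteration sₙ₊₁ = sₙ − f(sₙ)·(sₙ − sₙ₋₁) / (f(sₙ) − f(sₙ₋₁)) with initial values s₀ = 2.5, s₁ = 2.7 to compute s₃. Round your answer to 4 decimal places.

2.5888

f(2.5) = -0.123709, f(2.7) = 0.153252
s₂ = 2.700000 − 0.153252·(2.700000 − 2.500000) / (0.153252 − (-0.123709)) = 2.700000 − (0.030650)/(0.276961) = 2.589333
f(2.589333) = 0.000734
s₃ = 2.589333 − 0.000734·(2.589333 − 2.700000) / (0.000734 − 0.153252) = 2.589333 − (-0.000081)/(-0.152518) = 2.588801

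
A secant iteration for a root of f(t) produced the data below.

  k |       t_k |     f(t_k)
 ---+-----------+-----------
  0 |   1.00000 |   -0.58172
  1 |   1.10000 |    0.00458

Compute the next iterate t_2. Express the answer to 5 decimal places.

1.09922

t_2 = 1.10000 − 0.00458·(1.10000 − 1.00000) / (0.00458 − (-0.58172))
   = 1.10000 − (0.0004580)/(0.5863000) = 1.0992188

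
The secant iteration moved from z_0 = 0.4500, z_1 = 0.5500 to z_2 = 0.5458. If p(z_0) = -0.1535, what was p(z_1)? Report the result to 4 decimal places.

The secant line through (0.4500, -0.1535) and (0.5500, p(z_1)) crosses zero at z_2 = 0.5458.
So (0.4500, -0.1535), (0.5500, p(z_1)), (0.5458, 0) are collinear:
p(z_1) = -0.1535 · (0.5500 − 0.5458) / (0.4500 − 0.5458) = -0.1535 · (0.004200)/(-0.095800) = 0.006730

0.0067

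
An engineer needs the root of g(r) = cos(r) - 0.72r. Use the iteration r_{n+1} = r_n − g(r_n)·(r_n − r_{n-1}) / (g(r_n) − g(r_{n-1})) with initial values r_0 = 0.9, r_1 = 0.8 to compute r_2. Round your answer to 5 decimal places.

0.88206

g(0.9) = -0.0263900, g(0.8) = 0.1207067
r_2 = 0.8000000 − 0.1207067·(0.8000000 − 0.9000000) / (0.1207067 − (-0.0263900)) = 0.8000000 − (-0.0120707)/(0.1470967) = 0.8820594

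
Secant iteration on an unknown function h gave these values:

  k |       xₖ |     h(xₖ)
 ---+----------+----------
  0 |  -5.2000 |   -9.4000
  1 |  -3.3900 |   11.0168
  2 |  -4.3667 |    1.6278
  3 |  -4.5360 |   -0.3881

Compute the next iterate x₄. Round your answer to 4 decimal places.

-4.5034

x₄ = -4.5360 − (-0.3881)·(-4.5360 − (-4.3667)) / (-0.3881 − 1.6278)
   = -4.5360 − (0.065705)/(-2.015900) = -4.503406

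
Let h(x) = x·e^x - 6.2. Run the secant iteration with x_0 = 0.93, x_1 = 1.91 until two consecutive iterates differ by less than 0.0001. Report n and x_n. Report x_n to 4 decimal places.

h(0.93) = -3.842906, h(1.91) = 6.698400
x_2 = 1.910000 − 6.698400·(0.980000)/(10.541306) = 1.287266;  |Δ| = 0.622734
h(1.287266) = -1.536407
x_3 = 1.287266 − (-1.536407)·(-0.622734)/(-8.234806) = 1.403452;  |Δ| = 0.116186
h(1.403452) = -0.489039
x_4 = 1.403452 − (-0.489039)·(0.116186)/(1.047368) = 1.457702;  |Δ| = 0.054250
h(1.457702) = 0.062401
x_5 = 1.457702 − 0.062401·(0.054250)/(0.551439) = 1.451563;  |Δ| = 0.006139
h(1.451563) = -0.002138
x_6 = 1.451563 − (-0.002138)·(-0.006139)/(-0.064538) = 1.451767;  |Δ| = 0.000203
h(1.451767) = -0.000009
x_7 = 1.451767 − (-0.000009)·(0.000203)/(0.002129) = 1.451768;  |Δ| = 0.000001
|x_7 − x_6| = 0.000001 < 0.0001

n = 7, x_n = 1.4518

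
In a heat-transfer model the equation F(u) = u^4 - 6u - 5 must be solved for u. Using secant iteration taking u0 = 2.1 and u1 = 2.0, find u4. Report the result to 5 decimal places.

F(2.1) = 1.8481000, F(2.0) = -1.0000000
u2 = 2.0000000 − (-1.0000000)·(2.0000000 − 2.1000000) / (-1.0000000 − 1.8481000) = 2.0000000 − (0.1000000)/(-2.8481000) = 2.0351111
F(2.0351111) = -0.0571759
u3 = 2.0351111 − (-0.0571759)·(2.0351111 − 2.0000000) / (-0.0571759 − (-1.0000000)) = 2.0351111 − (-0.0020075)/(0.9428241) = 2.0372404
F(2.0372404) = 0.0019493
u4 = 2.0372404 − 0.0019493·(2.0372404 − 2.0351111) / (0.0019493 − (-0.0571759)) = 2.0372404 − (0.0000042)/(0.0591252) = 2.0371702

2.03717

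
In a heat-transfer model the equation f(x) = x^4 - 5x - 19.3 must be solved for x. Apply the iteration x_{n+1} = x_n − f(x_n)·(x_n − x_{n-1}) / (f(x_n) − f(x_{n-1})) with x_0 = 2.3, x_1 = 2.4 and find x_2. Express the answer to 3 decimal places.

2.360

f(2.3) = -2.81590, f(2.4) = 1.87760
x_2 = 2.40000 − 1.87760·(2.40000 − 2.30000) / (1.87760 − (-2.81590)) = 2.40000 − (0.18776)/(4.69350) = 2.36000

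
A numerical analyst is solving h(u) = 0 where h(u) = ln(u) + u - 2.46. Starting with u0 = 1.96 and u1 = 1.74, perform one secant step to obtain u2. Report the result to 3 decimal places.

1.848

h(1.96) = 0.17294, h(1.74) = -0.16611
u2 = 1.74000 − (-0.16611)·(1.74000 − 1.96000) / (-0.16611 − 0.17294) = 1.74000 − (0.03655)/(-0.33906) = 1.84778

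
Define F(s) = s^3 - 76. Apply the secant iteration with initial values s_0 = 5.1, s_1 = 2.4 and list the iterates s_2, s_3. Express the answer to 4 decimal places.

3.8128, 4.5114

F(5.1) = 56.651000, F(2.4) = -62.176000
s_2 = 2.400000 − (-62.176000)·(2.400000 − 5.100000) / (-62.176000 − 56.651000) = 2.400000 − (167.875200)/(-118.827000) = 3.812770
F(3.812770) = -20.572950
s_3 = 3.812770 − (-20.572950)·(3.812770 − 2.400000) / (-20.572950 − (-62.176000)) = 3.812770 − (-29.064843)/(41.603050) = 4.511393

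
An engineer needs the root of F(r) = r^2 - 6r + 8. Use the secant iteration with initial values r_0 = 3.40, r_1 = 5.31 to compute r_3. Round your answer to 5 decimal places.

F(3.40) = -0.8400000, F(5.31) = 4.3361000
r_2 = 5.3100000 − 4.3361000·(5.3100000 − 3.4000000) / (4.3361000 − (-0.8400000)) = 5.3100000 − (8.2819510)/(5.1761000) = 3.7099631
F(3.7099631) = -0.4959524
r_3 = 3.7099631 − (-0.4959524)·(3.7099631 − 5.3100000) / (-0.4959524 − 4.3361000) = 3.7099631 − (0.7935421)/(-4.8320524) = 3.8741878

3.87419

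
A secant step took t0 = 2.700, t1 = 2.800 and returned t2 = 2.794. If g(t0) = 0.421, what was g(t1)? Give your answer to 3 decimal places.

-0.027

The secant line through (2.700, 0.421) and (2.800, g(t1)) crosses zero at t2 = 2.794.
So (2.700, 0.421), (2.800, g(t1)), (2.794, 0) are collinear:
g(t1) = 0.421 · (2.800 − 2.794) / (2.700 − 2.794) = 0.421 · (0.00600)/(-0.09400) = -0.02687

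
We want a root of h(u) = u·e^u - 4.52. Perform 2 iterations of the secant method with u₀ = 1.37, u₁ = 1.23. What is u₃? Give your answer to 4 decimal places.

h(1.37) = 0.871430, h(1.23) = -0.311888
u₂ = 1.230000 − (-0.311888)·(1.230000 − 1.370000) / (-0.311888 − 0.871430) = 1.230000 − (0.043664)/(-1.183318) = 1.266900
h(1.266900) = -0.022720
u₃ = 1.266900 − (-0.022720)·(1.266900 − 1.230000) / (-0.022720 − (-0.311888)) = 1.266900 − (-0.000838)/(0.289167) = 1.269799

1.2698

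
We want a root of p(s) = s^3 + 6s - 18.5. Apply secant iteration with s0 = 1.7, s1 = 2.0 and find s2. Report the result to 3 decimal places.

1.908

p(1.7) = -3.38700, p(2.0) = 1.50000
s2 = 2.00000 − 1.50000·(2.00000 − 1.70000) / (1.50000 − (-3.38700)) = 2.00000 − (0.45000)/(4.88700) = 1.90792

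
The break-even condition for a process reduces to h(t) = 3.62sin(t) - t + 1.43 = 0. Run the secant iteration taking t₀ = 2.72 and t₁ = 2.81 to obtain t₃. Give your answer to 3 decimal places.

2.764

h(2.72) = 0.19136, h(2.81) = -0.20151
t₂ = 2.81000 − (-0.20151)·(2.81000 − 2.72000) / (-0.20151 − 0.19136) = 2.81000 − (-0.01814)/(-0.39287) = 2.76384
h(2.76384) = 0.00135
t₃ = 2.76384 − 0.00135·(2.76384 − 2.81000) / (0.00135 − (-0.20151)) = 2.76384 − (-0.00006)/(0.20286) = 2.76414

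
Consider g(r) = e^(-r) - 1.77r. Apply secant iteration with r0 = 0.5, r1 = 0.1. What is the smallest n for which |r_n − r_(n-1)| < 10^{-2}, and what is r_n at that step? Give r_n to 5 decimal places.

n = 3, r_n = 0.38479

g(0.5) = -0.2784693, g(0.1) = 0.7278374
r2 = 0.1000000 − 0.7278374·(-0.4000000)/(1.0063068) = 0.3893104;  |Δ| = 0.2893104
g(0.3893104) = -0.0115554
r3 = 0.3893104 − (-0.0115554)·(0.2893104)/(-0.7393928) = 0.3847890;  |Δ| = 0.0045214
|r3 − r2| = 0.0045214 < 10^{-2}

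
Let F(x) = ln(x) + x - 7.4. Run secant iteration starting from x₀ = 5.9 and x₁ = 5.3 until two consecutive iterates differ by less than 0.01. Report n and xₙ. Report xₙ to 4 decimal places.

F(5.9) = 0.274952, F(5.3) = -0.432293
x₂ = 5.300000 − (-0.432293)·(-0.600000)/(-0.707246) = 5.666741;  |Δ| = 0.366741
F(5.666741) = 0.001355
x₃ = 5.666741 − 0.001355·(0.366741)/(0.433648) = 5.665595;  |Δ| = 0.001146
|x₃ − x₂| = 0.001146 < 0.01

n = 3, xₙ = 5.6656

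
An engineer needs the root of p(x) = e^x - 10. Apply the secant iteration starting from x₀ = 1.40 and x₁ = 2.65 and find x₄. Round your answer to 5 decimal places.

p(1.40) = -5.9448000, p(2.65) = 4.1540386
x₂ = 2.6500000 − 4.1540386·(2.6500000 − 1.4000000) / (4.1540386 − (-5.9448000)) = 2.6500000 − (5.1925483)/(10.0988387) = 2.1358272
p(2.1358272) = -1.5359551
x₃ = 2.1358272 − (-1.5359551)·(2.1358272 − 2.6500000) / (-1.5359551 − 4.1540386) = 2.1358272 − (0.7897463)/(-5.6899937) = 2.2746228
p(2.2746228) = -0.2757494
x₄ = 2.2746228 − (-0.2757494)·(2.2746228 − 2.1358272) / (-0.2757494 − (-1.5359551)) = 2.2746228 − (-0.0382728)/(1.2602057) = 2.3049931

2.30499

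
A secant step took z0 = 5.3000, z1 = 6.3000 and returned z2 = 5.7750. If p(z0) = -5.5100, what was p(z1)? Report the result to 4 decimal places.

6.0900

The secant line through (5.3000, -5.5100) and (6.3000, p(z1)) crosses zero at z2 = 5.7750.
So (5.3000, -5.5100), (6.3000, p(z1)), (5.7750, 0) are collinear:
p(z1) = -5.5100 · (6.3000 − 5.7750) / (5.3000 − 5.7750) = -5.5100 · (0.525000)/(-0.475000) = 6.090000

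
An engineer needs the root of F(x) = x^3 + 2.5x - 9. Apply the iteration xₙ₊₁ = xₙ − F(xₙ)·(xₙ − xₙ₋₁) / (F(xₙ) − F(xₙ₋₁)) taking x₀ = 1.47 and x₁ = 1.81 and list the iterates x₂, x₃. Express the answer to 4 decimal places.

F(1.47) = -2.148477, F(1.81) = 1.454741
x₂ = 1.810000 − 1.454741·(1.810000 − 1.470000) / (1.454741 − (-2.148477)) = 1.810000 − (0.494612)/(3.603218) = 1.672730
F(1.672730) = -0.137828
x₃ = 1.672730 − (-0.137828)·(1.672730 − 1.810000) / (-0.137828 − 1.454741) = 1.672730 − (0.018920)/(-1.592569) = 1.684610

1.6727, 1.6846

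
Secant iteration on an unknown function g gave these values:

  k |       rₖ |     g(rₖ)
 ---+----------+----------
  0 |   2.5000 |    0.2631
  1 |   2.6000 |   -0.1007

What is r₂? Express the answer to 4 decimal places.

r₂ = 2.6000 − (-0.1007)·(2.6000 − 2.5000) / (-0.1007 − 0.2631)
   = 2.6000 − (-0.010070)/(-0.363800) = 2.572320

2.5723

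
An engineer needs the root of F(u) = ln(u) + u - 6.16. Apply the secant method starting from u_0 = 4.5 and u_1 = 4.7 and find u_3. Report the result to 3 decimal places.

F(4.5) = -0.15592, F(4.7) = 0.08756
u_2 = 4.70000 − 0.08756·(4.70000 − 4.50000) / (0.08756 − (-0.15592)) = 4.70000 − (0.01751)/(0.24349) = 4.62808
F(4.62808) = 0.00022
u_3 = 4.62808 − 0.00022·(4.62808 − 4.70000) / (0.00022 − 0.08756) = 4.62808 − (-0.00002)/(-0.08735) = 4.62790

4.628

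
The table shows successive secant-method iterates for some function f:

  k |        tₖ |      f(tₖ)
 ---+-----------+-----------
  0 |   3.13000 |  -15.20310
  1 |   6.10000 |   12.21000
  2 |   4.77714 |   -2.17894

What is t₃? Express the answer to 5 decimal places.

4.97746

t₃ = 4.77714 − (-2.17894)·(4.77714 − 6.10000) / (-2.17894 − 12.21000)
   = 4.77714 − (2.8824326)/(-14.3889400) = 4.9774628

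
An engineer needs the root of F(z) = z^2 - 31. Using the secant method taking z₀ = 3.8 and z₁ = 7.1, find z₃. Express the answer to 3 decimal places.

F(3.8) = -16.56000, F(7.1) = 19.41000
z₂ = 7.10000 − 19.41000·(7.10000 − 3.80000) / (19.41000 − (-16.56000)) = 7.10000 − (64.05300)/(35.97000) = 5.31927
F(5.31927) = -2.70541
z₃ = 5.31927 − (-2.70541)·(5.31927 − 7.10000) / (-2.70541 − 19.41000) = 5.31927 − (4.81761)/(-22.11541) = 5.53711

5.537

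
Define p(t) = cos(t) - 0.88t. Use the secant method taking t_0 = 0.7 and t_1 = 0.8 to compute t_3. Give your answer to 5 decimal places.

0.79543

p(0.7) = 0.1488422, p(0.8) = -0.0072933
t_2 = 0.8000000 − (-0.0072933)·(0.8000000 − 0.7000000) / (-0.0072933 − 0.1488422) = 0.8000000 − (-0.0007293)/(-0.1561355) = 0.7953289
p(0.7953289) = 0.0001606
t_3 = 0.7953289 − 0.0001606·(0.7953289 − 0.8000000) / (0.0001606 − (-0.0072933)) = 0.7953289 − (-0.0000007)/(0.0074538) = 0.7954295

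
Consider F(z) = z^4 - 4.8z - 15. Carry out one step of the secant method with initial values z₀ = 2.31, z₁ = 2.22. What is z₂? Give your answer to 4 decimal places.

F(2.31) = 2.385963, F(2.22) = -1.366873
z₂ = 2.220000 − (-1.366873)·(2.220000 − 2.310000) / (-1.366873 − 2.385963) = 2.220000 − (0.123019)/(-3.752837) = 2.252780

2.2528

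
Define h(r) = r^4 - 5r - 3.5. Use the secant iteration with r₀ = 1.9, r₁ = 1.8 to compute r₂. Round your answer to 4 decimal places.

1.8984

h(1.9) = 0.032100, h(1.8) = -2.002400
r₂ = 1.800000 − (-2.002400)·(1.800000 − 1.900000) / (-2.002400 − 0.032100) = 1.800000 − (0.200240)/(-2.034500) = 1.898422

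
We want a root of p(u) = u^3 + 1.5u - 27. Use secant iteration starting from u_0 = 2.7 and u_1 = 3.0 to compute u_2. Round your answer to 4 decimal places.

2.8262

p(2.7) = -3.267000, p(3.0) = 4.500000
u_2 = 3.000000 − 4.500000·(3.000000 − 2.700000) / (4.500000 − (-3.267000)) = 3.000000 − (1.350000)/(7.767000) = 2.826188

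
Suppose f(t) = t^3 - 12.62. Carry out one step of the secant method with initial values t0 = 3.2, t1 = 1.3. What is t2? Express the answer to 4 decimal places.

1.9478

f(3.2) = 20.148000, f(1.3) = -10.423000
t2 = 1.300000 − (-10.423000)·(1.300000 − 3.200000) / (-10.423000 − 20.148000) = 1.300000 − (19.803700)/(-30.571000) = 1.947794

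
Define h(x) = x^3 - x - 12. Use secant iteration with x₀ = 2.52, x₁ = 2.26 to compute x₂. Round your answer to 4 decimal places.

2.4282

h(2.52) = 1.483008, h(2.26) = -2.716824
x₂ = 2.260000 − (-2.716824)·(2.260000 − 2.520000) / (-2.716824 − 1.483008) = 2.260000 − (0.706374)/(-4.199832) = 2.428191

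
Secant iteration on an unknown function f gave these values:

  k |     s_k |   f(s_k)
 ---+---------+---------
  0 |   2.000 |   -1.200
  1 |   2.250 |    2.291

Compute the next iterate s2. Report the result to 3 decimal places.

s2 = 2.250 − 2.291·(2.250 − 2.000) / (2.291 − (-1.200))
   = 2.250 − (0.57275)/(3.49100) = 2.08594

2.086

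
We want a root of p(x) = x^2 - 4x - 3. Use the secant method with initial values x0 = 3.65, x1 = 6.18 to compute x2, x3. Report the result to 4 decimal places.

p(3.65) = -4.277500, p(6.18) = 10.472400
x2 = 6.180000 − 10.472400·(6.180000 − 3.650000) / (10.472400 − (-4.277500)) = 6.180000 − (26.495172)/(14.749900) = 4.383705
p(4.383705) = -1.317951
x3 = 4.383705 − (-1.317951)·(4.383705 − 6.180000) / (-1.317951 − 10.472400) = 4.383705 − (2.367428)/(-11.790351) = 4.584499

4.3837, 4.5845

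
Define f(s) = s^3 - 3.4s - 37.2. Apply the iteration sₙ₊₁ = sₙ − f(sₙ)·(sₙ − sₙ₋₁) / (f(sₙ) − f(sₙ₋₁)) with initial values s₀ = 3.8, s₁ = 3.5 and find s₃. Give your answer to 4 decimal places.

f(3.8) = 4.752000, f(3.5) = -6.225000
s₂ = 3.500000 − (-6.225000)·(3.500000 − 3.800000) / (-6.225000 − 4.752000) = 3.500000 − (1.867500)/(-10.977000) = 3.670128
f(3.670128) = -0.242383
s₃ = 3.670128 − (-0.242383)·(3.670128 − 3.500000) / (-0.242383 − (-6.225000)) = 3.670128 − (-0.041236)/(5.982617) = 3.677021

3.6770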